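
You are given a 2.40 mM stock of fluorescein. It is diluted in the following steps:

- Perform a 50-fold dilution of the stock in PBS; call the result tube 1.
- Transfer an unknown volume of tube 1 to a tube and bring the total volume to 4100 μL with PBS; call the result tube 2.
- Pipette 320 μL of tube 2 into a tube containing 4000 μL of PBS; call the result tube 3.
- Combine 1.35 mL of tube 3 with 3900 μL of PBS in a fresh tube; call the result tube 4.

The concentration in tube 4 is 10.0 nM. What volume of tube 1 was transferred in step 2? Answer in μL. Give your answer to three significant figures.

44.8 μL

Step 1: 50-fold → factor 50
Step 2: v brought to 4100 μL → factor = 4100 μL/v
Step 3: 320 μL + 4000 μL = 4320 μL total → factor 4320/320 = 13.5
Step 4: 1.35 mL + 3900 μL = 5.25 mL total → factor 5.25/1.35 = 3.8889
Product of known-step factors = 2625
Overall factor = 2.40 mM / (10.0 nM) = 2.4 × 10^5
Step-2 factor = 2.4 × 10^5 / 2625 = 91.429
v = 4100 μL / 91.429 = 44.8 μL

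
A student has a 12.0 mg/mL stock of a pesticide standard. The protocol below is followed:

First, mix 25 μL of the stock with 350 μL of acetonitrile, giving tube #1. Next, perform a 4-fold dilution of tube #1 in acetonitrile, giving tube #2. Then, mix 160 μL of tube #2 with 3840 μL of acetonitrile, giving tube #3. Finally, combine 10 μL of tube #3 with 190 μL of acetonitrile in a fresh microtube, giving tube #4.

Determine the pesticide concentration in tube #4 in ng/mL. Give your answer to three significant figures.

Step 1: 25 μL + 350 μL = 375 μL total → factor 375/25 = 15
Step 2: 4-fold → factor 4
Step 3: 160 μL + 3840 μL = 4000 μL total → factor 4000/160 = 25
Step 4: 10 μL + 190 μL = 200 μL total → factor 200/10 = 20
Overall dilution factor = 15 × 4 × 25 × 20 = 30000
Final = 12.0 mg/mL / 30000 = 0.0004000 mg/mL = 400 ng/mL

400 ng/mL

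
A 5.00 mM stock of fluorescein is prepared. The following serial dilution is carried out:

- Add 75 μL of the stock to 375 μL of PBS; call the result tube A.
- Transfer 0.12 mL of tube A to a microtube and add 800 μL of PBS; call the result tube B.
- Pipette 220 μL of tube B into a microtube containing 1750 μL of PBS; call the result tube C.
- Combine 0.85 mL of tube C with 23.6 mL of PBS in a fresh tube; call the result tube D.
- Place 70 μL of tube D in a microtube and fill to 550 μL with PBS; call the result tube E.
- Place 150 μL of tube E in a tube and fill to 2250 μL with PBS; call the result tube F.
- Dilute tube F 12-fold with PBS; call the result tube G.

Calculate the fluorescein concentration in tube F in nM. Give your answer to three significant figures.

Step 1: 75 μL + 375 μL = 450 μL total → factor 450/75 = 6
Step 2: 0.12 mL + 800 μL = 0.92 mL total → factor 0.92/0.12 = 7.6667
Step 3: 220 μL + 1750 μL = 1970 μL total → factor 1970/220 = 8.9545
Step 4: 0.85 mL + 23.6 mL = 24.45 mL total → factor 24.45/0.85 = 28.765
Step 5: 70 μL brought to 550 μL → factor 550/70 = 7.8571
Step 6: 150 μL brought to 2250 μL → factor 2250/150 = 15
Dilution factor through tube F = 6 × 7.6667 × 8.9545 × 28.765 × 7.8571 × 15 = 1.3964 × 10^6
[tube F] = 5.00 mM / 1.3964 × 10^6 = 3.581 × 10^-6 mM = 3.58 nM

3.58 nM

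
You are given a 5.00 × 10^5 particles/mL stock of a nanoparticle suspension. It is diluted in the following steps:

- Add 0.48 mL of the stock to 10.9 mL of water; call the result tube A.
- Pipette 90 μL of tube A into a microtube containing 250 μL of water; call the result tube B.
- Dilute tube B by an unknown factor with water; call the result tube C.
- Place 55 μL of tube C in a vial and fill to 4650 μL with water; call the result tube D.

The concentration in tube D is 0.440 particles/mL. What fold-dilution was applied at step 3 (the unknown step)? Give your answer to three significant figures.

Step 1: 0.48 mL + 10.9 mL = 11.38 mL total → factor 11.38/0.48 = 23.708
Step 2: 90 μL + 250 μL = 340 μL total → factor 340/90 = 3.7778
Step 3: unknown factor x
Step 4: 55 μL brought to 4650 μL → factor 4650/55 = 84.545
Product of known-step factors = 7572.3
Overall factor = 5.00 × 10^5 particles/mL / (0.440 particles/mL) = 1.1364 × 10^6
x = 1.1364 × 10^6 / 7572.3 = 150

150-fold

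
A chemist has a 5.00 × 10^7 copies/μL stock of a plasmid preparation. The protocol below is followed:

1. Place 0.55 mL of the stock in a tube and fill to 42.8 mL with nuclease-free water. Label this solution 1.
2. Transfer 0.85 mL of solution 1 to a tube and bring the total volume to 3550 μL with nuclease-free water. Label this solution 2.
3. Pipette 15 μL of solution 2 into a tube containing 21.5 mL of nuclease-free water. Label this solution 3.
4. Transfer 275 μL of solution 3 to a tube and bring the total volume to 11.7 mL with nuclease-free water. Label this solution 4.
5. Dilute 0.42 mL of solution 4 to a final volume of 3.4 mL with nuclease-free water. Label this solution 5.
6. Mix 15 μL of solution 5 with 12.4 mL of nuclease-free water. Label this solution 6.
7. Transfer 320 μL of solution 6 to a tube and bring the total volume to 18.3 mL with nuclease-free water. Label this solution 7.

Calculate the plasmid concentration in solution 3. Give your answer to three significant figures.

107 copies/μL

Step 1: 0.55 mL brought to 42.8 mL → factor 42.8/0.55 = 77.818
Step 2: 0.85 mL brought to 3550 μL → factor 3.55/0.85 = 4.1765
Step 3: 15 μL + 21.5 mL = 21515 μL total → factor 21515/15 = 1434.3
Dilution factor through solution 3 = 77.818 × 4.1765 × 1434.3 = 4.6617 × 10^5
[solution 3] = 5.00 × 10^7 copies/μL / 4.6617 × 10^5 = 107 copies/μL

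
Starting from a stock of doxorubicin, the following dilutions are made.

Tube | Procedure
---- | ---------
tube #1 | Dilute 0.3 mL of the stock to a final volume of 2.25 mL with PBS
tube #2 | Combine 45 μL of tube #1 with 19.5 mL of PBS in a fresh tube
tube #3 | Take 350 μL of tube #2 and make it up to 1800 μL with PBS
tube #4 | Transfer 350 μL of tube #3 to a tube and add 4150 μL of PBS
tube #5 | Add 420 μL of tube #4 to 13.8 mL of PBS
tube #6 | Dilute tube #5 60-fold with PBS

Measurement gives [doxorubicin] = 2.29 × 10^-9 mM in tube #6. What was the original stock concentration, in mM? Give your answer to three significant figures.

Step 1: 0.3 mL brought to 2.25 mL → factor 2.25/0.3 = 7.5
Step 2: 45 μL + 19.5 mL = 19545 μL total → factor 19545/45 = 434.33
Step 3: 350 μL brought to 1800 μL → factor 1800/350 = 5.1429
Step 4: 350 μL + 4150 μL = 4500 μL total → factor 4500/350 = 12.857
Step 5: 420 μL + 13.8 mL = 14220 μL total → factor 14220/420 = 33.857
Step 6: 60-fold → factor 60
Overall dilution factor = 7.5 × 434.33 × 5.1429 × 12.857 × 33.857 × 60 = 4.3756 × 10^8
Stock = 2.29 × 10^-9 mM × 4.3756 × 10^8 = 1.00 mM

1.00 mM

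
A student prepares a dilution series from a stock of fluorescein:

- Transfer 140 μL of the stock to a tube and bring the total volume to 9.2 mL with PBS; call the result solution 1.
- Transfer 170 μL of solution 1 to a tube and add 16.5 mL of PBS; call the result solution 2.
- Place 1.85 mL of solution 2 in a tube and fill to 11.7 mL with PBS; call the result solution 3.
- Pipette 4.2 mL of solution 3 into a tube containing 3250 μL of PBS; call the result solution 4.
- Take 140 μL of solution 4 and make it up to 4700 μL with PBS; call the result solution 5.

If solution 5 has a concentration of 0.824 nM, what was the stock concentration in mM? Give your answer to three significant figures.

2.00 mM

Step 1: 140 μL brought to 9.2 mL → factor 9200/140 = 65.714
Step 2: 170 μL + 16.5 mL = 16670 μL total → factor 16670/170 = 98.059
Step 3: 1.85 mL brought to 11.7 mL → factor 11.7/1.85 = 6.3243
Step 4: 4.2 mL + 3250 μL = 7.45 mL total → factor 7.45/4.2 = 1.7738
Step 5: 140 μL brought to 4700 μL → factor 4700/140 = 33.571
Overall dilution factor = 65.714 × 98.059 × 6.3243 × 1.7738 × 33.571 = 2.4268 × 10^6
Stock = 0.824 nM × 2.4268 × 10^6 = 2.000 × 10^6 nM = 2.00 mM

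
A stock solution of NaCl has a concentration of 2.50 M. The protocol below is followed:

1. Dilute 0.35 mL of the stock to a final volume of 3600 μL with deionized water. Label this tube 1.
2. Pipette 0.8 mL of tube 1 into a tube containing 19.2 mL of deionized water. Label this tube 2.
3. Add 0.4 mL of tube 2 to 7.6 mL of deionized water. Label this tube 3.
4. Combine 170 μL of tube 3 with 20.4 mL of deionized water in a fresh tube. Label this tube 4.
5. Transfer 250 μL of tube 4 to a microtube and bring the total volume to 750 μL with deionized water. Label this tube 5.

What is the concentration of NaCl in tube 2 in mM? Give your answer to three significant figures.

Step 1: 0.35 mL brought to 3600 μL → factor 3.6/0.35 = 10.286
Step 2: 0.8 mL + 19.2 mL = 20 mL total → factor 20/0.8 = 25
Dilution factor through tube 2 = 10.286 × 25 = 257.14
[tube 2] = 2.50 M / 257.14 = 0.009722 M = 9.72 mM

9.72 mM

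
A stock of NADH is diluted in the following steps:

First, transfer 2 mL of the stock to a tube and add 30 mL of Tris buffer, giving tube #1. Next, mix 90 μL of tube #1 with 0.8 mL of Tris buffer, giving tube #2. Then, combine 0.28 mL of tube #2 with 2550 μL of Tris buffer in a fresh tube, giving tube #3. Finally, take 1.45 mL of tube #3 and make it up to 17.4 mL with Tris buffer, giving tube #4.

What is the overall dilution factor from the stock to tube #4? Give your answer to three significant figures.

Step 1: 2 mL + 30 mL = 32 mL total → factor 32/2 = 16
Step 2: 90 μL + 0.8 mL = 890 μL total → factor 890/90 = 9.8889
Step 3: 0.28 mL + 2550 μL = 2.83 mL total → factor 2.83/0.28 = 10.107
Step 4: 1.45 mL brought to 17.4 mL → factor 17.4/1.45 = 12
Overall dilution factor = 16 × 9.8889 × 10.107 × 12 = 19190

1.92 × 10^4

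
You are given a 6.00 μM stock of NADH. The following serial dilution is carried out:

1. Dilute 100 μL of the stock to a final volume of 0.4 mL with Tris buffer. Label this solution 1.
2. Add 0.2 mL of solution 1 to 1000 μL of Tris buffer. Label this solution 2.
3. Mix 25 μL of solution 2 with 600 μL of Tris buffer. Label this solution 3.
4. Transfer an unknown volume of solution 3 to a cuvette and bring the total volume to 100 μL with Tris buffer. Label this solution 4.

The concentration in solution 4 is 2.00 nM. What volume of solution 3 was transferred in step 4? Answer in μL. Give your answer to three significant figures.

20.0 μL

Step 1: 100 μL brought to 0.4 mL → factor 400/100 = 4
Step 2: 0.2 mL + 1000 μL = 1.2 mL total → factor 1.2/0.2 = 6
Step 3: 25 μL + 600 μL = 625 μL total → factor 625/25 = 25
Step 4: v brought to 100 μL → factor = 100 μL/v
Product of known-step factors = 600
Overall factor = 6.00 μM / (2.00 nM) = 3000
Step-4 factor = 3000 / 600 = 5
v = 100 μL / 5 = 20.0 μL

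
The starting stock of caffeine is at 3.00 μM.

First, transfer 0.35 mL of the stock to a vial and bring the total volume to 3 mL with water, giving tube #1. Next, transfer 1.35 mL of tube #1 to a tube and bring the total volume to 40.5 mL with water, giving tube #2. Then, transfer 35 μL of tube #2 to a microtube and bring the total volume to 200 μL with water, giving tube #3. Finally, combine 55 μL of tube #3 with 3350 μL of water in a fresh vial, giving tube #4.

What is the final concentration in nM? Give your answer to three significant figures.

Step 1: 0.35 mL brought to 3 mL → factor 3/0.35 = 8.5714
Step 2: 1.35 mL brought to 40.5 mL → factor 40.5/1.35 = 30
Step 3: 35 μL brought to 200 μL → factor 200/35 = 5.7143
Step 4: 55 μL + 3350 μL = 3405 μL total → factor 3405/55 = 61.909
Overall dilution factor = 8.5714 × 30 × 5.7143 × 61.909 = 90968
Final = 3.00 μM / 90968 = 3.298 × 10^-5 μM = 0.0330 nM

0.0330 nM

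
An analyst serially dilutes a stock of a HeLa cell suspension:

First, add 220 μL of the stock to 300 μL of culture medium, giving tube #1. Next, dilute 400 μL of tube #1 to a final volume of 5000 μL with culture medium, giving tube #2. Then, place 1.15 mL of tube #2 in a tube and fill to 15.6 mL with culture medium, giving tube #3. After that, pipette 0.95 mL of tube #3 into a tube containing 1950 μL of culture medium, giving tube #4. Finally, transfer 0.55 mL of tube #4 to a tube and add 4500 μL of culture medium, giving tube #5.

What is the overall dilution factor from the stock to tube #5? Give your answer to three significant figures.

Step 1: 220 μL + 300 μL = 520 μL total → factor 520/220 = 2.3636
Step 2: 400 μL brought to 5000 μL → factor 5000/400 = 12.5
Step 3: 1.15 mL brought to 15.6 mL → factor 15.6/1.15 = 13.565
Step 4: 0.95 mL + 1950 μL = 2.9 mL total → factor 2.9/0.95 = 3.0526
Step 5: 0.55 mL + 4500 μL = 5.05 mL total → factor 5.05/0.55 = 9.1818
Overall dilution factor = 2.3636 × 12.5 × 13.565 × 3.0526 × 9.1818 = 11234

1.12 × 10^4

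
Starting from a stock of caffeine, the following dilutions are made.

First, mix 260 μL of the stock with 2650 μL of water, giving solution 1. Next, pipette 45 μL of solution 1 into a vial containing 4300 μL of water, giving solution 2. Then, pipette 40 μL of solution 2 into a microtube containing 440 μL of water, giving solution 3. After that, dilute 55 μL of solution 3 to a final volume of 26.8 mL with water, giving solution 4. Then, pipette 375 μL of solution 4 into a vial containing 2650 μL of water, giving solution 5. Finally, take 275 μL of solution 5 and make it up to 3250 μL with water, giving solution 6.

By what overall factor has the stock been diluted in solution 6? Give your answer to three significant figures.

Step 1: 260 μL + 2650 μL = 2910 μL total → factor 2910/260 = 11.192
Step 2: 45 μL + 4300 μL = 4345 μL total → factor 4345/45 = 96.556
Step 3: 40 μL + 440 μL = 480 μL total → factor 480/40 = 12
Step 4: 55 μL brought to 26.8 mL → factor 26800/55 = 487.27
Step 5: 375 μL + 2650 μL = 3025 μL total → factor 3025/375 = 8.0667
Step 6: 275 μL brought to 3250 μL → factor 3250/275 = 11.818
Overall dilution factor = 11.192 × 96.556 × 12 × 487.27 × 8.0667 × 11.818 = 6.0241 × 10^8

6.02 × 10^8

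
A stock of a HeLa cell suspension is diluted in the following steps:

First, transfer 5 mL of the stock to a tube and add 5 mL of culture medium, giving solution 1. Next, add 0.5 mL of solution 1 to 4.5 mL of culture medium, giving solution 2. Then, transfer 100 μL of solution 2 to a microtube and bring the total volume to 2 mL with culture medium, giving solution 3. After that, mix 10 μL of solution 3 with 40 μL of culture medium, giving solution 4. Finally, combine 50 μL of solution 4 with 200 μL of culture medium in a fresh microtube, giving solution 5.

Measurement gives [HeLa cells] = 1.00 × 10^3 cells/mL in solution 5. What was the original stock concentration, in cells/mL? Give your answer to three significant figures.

1.00 × 10^7 cells/mL

Step 1: 5 mL + 5 mL = 10 mL total → factor 10/5 = 2
Step 2: 0.5 mL + 4.5 mL = 5 mL total → factor 5/0.5 = 10
Step 3: 100 μL brought to 2 mL → factor 2000/100 = 20
Step 4: 10 μL + 40 μL = 50 μL total → factor 50/10 = 5
Step 5: 50 μL + 200 μL = 250 μL total → factor 250/50 = 5
Overall dilution factor = 2 × 10 × 20 × 5 × 5 = 10000
Stock = 1.00 × 10^3 cells/mL × 10000 = 1.00 × 10^7 cells/mL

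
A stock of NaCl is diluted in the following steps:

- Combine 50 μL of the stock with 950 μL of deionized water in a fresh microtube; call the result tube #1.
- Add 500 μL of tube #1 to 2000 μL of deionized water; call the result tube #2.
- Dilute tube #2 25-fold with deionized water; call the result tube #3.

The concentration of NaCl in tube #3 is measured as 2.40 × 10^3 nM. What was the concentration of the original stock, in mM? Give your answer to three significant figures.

Step 1: 50 μL + 950 μL = 1000 μL total → factor 1000/50 = 20
Step 2: 500 μL + 2000 μL = 2500 μL total → factor 2500/500 = 5
Step 3: 25-fold → factor 25
Overall dilution factor = 20 × 5 × 25 = 2500
Stock = 2.40 × 10^3 nM × 2500 = 6.000 × 10^6 nM = 6.00 mM

6.00 mM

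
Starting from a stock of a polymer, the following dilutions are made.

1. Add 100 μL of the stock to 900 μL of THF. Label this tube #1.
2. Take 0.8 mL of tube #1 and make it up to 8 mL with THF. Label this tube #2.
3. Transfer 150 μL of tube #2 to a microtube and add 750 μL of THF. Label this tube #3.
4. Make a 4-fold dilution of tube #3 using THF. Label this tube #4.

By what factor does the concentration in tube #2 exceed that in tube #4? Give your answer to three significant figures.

Step 1: 100 μL + 900 μL = 1000 μL total → factor 1000/100 = 10
Step 2: 0.8 mL brought to 8 mL → factor 8/0.8 = 10
Step 3: 150 μL + 750 μL = 900 μL total → factor 900/150 = 6
Step 4: 4-fold → factor 4
Dilution factor to tube #2 = 100; to tube #4 = 2400
[tube #2]/[tube #4] = (factor to tube #4)/(factor to tube #2) = 2400/100 = 24.0

24.0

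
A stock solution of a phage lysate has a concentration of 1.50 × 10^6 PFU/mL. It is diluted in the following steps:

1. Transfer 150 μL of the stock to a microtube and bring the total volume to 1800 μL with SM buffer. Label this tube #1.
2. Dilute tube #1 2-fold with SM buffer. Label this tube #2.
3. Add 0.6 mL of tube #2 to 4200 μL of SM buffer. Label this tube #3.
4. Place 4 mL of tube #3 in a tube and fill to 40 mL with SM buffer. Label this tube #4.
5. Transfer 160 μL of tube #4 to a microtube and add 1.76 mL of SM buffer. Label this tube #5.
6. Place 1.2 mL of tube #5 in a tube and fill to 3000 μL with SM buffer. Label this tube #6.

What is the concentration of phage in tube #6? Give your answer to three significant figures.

Step 1: 150 μL brought to 1800 μL → factor 1800/150 = 12
Step 2: 2-fold → factor 2
Step 3: 0.6 mL + 4200 μL = 4.8 mL total → factor 4.8/0.6 = 8
Step 4: 4 mL brought to 40 mL → factor 40/4 = 10
Step 5: 160 μL + 1.76 mL = 1920 μL total → factor 1920/160 = 12
Step 6: 1.2 mL brought to 3000 μL → factor 3/1.2 = 2.5
Overall dilution factor = 12 × 2 × 8 × 10 × 12 × 2.5 = 57600
Final = 1.50 × 10^6 PFU/mL / 57600 = 26.0 PFU/mL

26.0 PFU/mL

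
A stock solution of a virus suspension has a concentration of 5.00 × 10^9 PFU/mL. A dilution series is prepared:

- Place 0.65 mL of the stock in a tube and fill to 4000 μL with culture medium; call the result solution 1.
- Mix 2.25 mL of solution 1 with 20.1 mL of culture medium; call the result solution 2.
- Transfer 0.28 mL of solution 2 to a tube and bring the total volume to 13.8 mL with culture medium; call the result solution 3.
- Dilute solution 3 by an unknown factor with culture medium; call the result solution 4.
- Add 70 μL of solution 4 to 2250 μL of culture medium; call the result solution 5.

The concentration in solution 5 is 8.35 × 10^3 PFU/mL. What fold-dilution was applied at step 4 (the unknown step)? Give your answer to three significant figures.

6.00-fold

Step 1: 0.65 mL brought to 4000 μL → factor 4/0.65 = 6.1538
Step 2: 2.25 mL + 20.1 mL = 22.35 mL total → factor 22.35/2.25 = 9.9333
Step 3: 0.28 mL brought to 13.8 mL → factor 13.8/0.28 = 49.286
Step 4: unknown factor x
Step 5: 70 μL + 2250 μL = 2320 μL total → factor 2320/70 = 33.143
Product of known-step factors = 99851
Overall factor = 5.00 × 10^9 PFU/mL / (8.35 × 10^3 PFU/mL) = 5.988 × 10^5
x = 5.988 × 10^5 / 99851 = 6.00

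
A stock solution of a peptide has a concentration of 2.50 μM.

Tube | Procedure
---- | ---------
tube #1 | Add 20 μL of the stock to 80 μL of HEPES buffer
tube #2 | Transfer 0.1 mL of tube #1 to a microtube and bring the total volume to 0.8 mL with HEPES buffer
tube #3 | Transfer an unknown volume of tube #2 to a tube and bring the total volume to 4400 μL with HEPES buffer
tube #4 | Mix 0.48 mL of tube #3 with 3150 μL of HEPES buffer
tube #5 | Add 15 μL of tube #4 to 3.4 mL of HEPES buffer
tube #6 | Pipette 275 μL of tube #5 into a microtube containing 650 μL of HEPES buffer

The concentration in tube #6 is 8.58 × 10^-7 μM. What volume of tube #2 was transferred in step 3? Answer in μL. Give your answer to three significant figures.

350 μL

Step 1: 20 μL + 80 μL = 100 μL total → factor 100/20 = 5
Step 2: 0.1 mL brought to 0.8 mL → factor 0.8/0.1 = 8
Step 3: v brought to 4400 μL → factor = 4400 μL/v
Step 4: 0.48 mL + 3150 μL = 3.63 mL total → factor 3.63/0.48 = 7.5625
Step 5: 15 μL + 3.4 mL = 3415 μL total → factor 3415/15 = 227.67
Step 6: 275 μL + 650 μL = 925 μL total → factor 925/275 = 3.3636
Product of known-step factors = 2.3165 × 10^5
Overall factor = 2.50 μM / (8.58 × 10^-7 μM) = 2.9138 × 10^6
Step-3 factor = 2.9138 × 10^6 / 2.3165 × 10^5 = 12.578
v = 4400 μL / 12.578 = 350 μL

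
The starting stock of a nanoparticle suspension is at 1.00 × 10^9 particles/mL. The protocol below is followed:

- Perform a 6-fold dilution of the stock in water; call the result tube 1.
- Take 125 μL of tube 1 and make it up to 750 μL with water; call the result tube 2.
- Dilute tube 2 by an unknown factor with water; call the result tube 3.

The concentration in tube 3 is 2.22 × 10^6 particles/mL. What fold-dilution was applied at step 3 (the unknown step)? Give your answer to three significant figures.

Step 1: 6-fold → factor 6
Step 2: 125 μL brought to 750 μL → factor 750/125 = 6
Step 3: unknown factor x
Product of known-step factors = 36
Overall factor = 1.00 × 10^9 particles/mL / (2.22 × 10^6 particles/mL) = 450.45
x = 450.45 / 36 = 12.5

12.5-fold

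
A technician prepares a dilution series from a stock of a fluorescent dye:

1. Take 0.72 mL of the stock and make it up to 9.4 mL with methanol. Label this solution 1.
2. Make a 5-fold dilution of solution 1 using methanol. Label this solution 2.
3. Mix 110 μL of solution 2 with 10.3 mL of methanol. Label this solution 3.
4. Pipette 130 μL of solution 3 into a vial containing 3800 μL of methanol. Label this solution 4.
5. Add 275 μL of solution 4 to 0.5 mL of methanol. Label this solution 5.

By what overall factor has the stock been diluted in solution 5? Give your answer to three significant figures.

5.26 × 10^5

Step 1: 0.72 mL brought to 9.4 mL → factor 9.4/0.72 = 13.056
Step 2: 5-fold → factor 5
Step 3: 110 μL + 10.3 mL = 10410 μL total → factor 10410/110 = 94.636
Step 4: 130 μL + 3800 μL = 3930 μL total → factor 3930/130 = 30.231
Step 5: 275 μL + 0.5 mL = 775 μL total → factor 775/275 = 2.8182
Overall dilution factor = 13.056 × 5 × 94.636 × 30.231 × 2.8182 = 5.2631 × 10^5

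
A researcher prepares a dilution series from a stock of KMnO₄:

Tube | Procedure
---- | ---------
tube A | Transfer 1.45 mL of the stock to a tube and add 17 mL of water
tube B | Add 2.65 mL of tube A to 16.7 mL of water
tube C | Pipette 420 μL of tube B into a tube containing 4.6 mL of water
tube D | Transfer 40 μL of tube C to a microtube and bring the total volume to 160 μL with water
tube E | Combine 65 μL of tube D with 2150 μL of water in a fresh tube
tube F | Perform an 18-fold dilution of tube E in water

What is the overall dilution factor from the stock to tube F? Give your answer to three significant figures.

Step 1: 1.45 mL + 17 mL = 18.45 mL total → factor 18.45/1.45 = 12.724
Step 2: 2.65 mL + 16.7 mL = 19.35 mL total → factor 19.35/2.65 = 7.3019
Step 3: 420 μL + 4.6 mL = 5020 μL total → factor 5020/420 = 11.952
Step 4: 40 μL brought to 160 μL → factor 160/40 = 4
Step 5: 65 μL + 2150 μL = 2215 μL total → factor 2215/65 = 34.077
Step 6: 18-fold → factor 18
Overall dilution factor = 12.724 × 7.3019 × 11.952 × 4 × 34.077 × 18 = 2.7247 × 10^6

2.72 × 10^6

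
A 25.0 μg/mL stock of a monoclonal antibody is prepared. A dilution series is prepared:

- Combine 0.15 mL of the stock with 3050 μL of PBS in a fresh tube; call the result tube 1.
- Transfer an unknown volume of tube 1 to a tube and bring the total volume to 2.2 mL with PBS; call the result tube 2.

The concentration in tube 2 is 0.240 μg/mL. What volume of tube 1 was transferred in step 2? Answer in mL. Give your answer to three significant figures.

Step 1: 0.15 mL + 3050 μL = 3.2 mL total → factor 3.2/0.15 = 21.333
Step 2: v brought to 2.2 mL → factor = 2.2 mL/v
Product of known-step factors = 21.333
Overall factor = 25.0 μg/mL / (0.240 μg/mL) = 104.17
Step-2 factor = 104.17 / 21.333 = 4.8828
v = 2.2 mL / 4.8828 = 0.451 mL

0.451 mL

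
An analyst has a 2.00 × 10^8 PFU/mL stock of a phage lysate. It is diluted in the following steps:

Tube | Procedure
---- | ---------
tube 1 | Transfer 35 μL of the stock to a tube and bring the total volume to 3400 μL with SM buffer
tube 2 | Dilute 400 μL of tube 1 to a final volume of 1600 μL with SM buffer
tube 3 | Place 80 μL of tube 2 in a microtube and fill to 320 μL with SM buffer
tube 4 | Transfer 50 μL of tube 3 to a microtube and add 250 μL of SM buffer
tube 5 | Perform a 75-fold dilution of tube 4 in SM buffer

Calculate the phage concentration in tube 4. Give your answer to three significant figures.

2.14 × 10^4 PFU/mL

Step 1: 35 μL brought to 3400 μL → factor 3400/35 = 97.143
Step 2: 400 μL brought to 1600 μL → factor 1600/400 = 4
Step 3: 80 μL brought to 320 μL → factor 320/80 = 4
Step 4: 50 μL + 250 μL = 300 μL total → factor 300/50 = 6
Dilution factor through tube 4 = 97.143 × 4 × 4 × 6 = 9325.7
[tube 4] = 2.00 × 10^8 PFU/mL / 9325.7 = 2.14 × 10^4 PFU/mL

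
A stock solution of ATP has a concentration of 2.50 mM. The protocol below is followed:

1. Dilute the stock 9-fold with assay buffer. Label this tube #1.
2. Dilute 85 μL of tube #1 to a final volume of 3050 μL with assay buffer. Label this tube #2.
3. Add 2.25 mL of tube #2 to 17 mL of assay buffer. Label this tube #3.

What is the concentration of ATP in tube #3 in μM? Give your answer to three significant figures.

Step 1: 9-fold → factor 9
Step 2: 85 μL brought to 3050 μL → factor 3050/85 = 35.882
Step 3: 2.25 mL + 17 mL = 19.25 mL total → factor 19.25/2.25 = 8.5556
Overall dilution factor = 9 × 35.882 × 8.5556 = 2762.9
Final = 2.50 mM / 2762.9 = 0.0009048 mM = 0.905 μM

0.905 μM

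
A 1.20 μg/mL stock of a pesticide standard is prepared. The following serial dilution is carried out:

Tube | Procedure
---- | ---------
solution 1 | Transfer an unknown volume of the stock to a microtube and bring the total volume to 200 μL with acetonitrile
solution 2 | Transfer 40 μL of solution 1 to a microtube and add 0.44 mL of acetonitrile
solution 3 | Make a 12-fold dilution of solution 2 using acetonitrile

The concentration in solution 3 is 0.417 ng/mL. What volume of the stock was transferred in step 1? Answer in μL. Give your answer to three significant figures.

10.0 μL

Step 1: v brought to 200 μL → factor = 200 μL/v
Step 2: 40 μL + 0.44 mL = 480 μL total → factor 480/40 = 12
Step 3: 12-fold → factor 12
Product of known-step factors = 144
Overall factor = 1.20 μg/mL / (0.417 ng/mL) = 2877.7
Step-1 factor = 2877.7 / 144 = 19.984
v = 200 μL / 19.984 = 10.0 μL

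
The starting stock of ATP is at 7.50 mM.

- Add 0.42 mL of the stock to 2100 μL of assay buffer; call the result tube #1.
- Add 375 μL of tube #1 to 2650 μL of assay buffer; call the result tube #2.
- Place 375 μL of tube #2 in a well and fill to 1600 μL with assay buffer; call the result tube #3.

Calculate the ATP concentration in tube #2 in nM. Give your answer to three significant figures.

1.55 × 10^5 nM

Step 1: 0.42 mL + 2100 μL = 2.52 mL total → factor 2.52/0.42 = 6
Step 2: 375 μL + 2650 μL = 3025 μL total → factor 3025/375 = 8.0667
Dilution factor through tube #2 = 6 × 8.0667 = 48.4
[tube #2] = 7.50 mM / 48.4 = 0.1550 mM = 1.55 × 10^5 nM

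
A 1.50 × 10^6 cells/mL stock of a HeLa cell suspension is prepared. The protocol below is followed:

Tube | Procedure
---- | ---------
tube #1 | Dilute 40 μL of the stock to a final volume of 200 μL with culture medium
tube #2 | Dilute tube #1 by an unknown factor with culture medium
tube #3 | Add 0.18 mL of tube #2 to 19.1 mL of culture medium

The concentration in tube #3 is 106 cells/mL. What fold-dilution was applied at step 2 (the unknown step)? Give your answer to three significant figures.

Step 1: 40 μL brought to 200 μL → factor 200/40 = 5
Step 2: unknown factor x
Step 3: 0.18 mL + 19.1 mL = 19.28 mL total → factor 19.28/0.18 = 107.11
Product of known-step factors = 535.56
Overall factor = 1.50 × 10^6 cells/mL / (106 cells/mL) = 14151
x = 14151 / 535.56 = 26.4

26.4-fold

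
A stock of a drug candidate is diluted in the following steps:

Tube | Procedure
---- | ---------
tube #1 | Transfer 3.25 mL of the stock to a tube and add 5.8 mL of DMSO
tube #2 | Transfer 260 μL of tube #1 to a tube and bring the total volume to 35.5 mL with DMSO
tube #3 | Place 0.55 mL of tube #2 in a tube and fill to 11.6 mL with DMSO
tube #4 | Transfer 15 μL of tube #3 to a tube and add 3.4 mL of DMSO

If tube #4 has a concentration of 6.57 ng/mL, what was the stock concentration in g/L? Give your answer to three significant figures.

Step 1: 3.25 mL + 5.8 mL = 9.05 mL total → factor 9.05/3.25 = 2.7846
Step 2: 260 μL brought to 35.5 mL → factor 35500/260 = 136.54
Step 3: 0.55 mL brought to 11.6 mL → factor 11.6/0.55 = 21.091
Step 4: 15 μL + 3.4 mL = 3415 μL total → factor 3415/15 = 227.67
Overall dilution factor = 2.7846 × 136.54 × 21.091 × 227.67 = 1.8256 × 10^6
Stock = 6.57 ng/mL × 1.8256 × 10^6 = 1.199 × 10^7 ng/mL = 12.0 g/L

12.0 g/L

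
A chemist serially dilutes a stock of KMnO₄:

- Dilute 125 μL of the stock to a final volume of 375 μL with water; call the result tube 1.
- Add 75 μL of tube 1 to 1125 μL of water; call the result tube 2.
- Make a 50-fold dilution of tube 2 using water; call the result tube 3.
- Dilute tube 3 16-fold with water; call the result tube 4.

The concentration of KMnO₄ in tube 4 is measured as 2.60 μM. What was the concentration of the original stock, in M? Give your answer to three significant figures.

Step 1: 125 μL brought to 375 μL → factor 375/125 = 3
Step 2: 75 μL + 1125 μL = 1200 μL total → factor 1200/75 = 16
Step 3: 50-fold → factor 50
Step 4: 16-fold → factor 16
Overall dilution factor = 3 × 16 × 50 × 16 = 38400
Stock = 2.60 μM × 38400 = 9.984 × 10^4 μM = 0.0998 M

0.0998 M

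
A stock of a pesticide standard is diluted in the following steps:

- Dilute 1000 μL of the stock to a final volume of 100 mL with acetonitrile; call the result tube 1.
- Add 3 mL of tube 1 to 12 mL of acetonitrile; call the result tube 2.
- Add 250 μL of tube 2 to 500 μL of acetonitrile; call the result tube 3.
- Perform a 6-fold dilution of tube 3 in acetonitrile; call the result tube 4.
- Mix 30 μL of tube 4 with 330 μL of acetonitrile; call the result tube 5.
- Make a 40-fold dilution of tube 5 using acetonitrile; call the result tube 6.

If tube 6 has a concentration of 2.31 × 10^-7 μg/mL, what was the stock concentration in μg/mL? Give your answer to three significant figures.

0.998 μg/mL

Step 1: 1000 μL brought to 100 mL → factor 1 × 10^5/1000 = 100
Step 2: 3 mL + 12 mL = 15 mL total → factor 15/3 = 5
Step 3: 250 μL + 500 μL = 750 μL total → factor 750/250 = 3
Step 4: 6-fold → factor 6
Step 5: 30 μL + 330 μL = 360 μL total → factor 360/30 = 12
Step 6: 40-fold → factor 40
Overall dilution factor = 100 × 5 × 3 × 6 × 12 × 40 = 4.32 × 10^6
Stock = 2.31 × 10^-7 μg/mL × 4.32 × 10^6 = 0.998 μg/mL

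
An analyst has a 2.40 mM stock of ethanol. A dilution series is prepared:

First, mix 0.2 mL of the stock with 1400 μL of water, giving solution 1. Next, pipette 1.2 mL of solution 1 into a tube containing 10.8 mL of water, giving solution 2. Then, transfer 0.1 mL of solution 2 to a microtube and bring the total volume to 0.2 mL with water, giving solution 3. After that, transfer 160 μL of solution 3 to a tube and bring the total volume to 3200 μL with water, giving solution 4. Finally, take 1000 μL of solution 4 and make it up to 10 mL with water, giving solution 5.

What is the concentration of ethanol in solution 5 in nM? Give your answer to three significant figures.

75.0 nM

Step 1: 0.2 mL + 1400 μL = 1.6 mL total → factor 1.6/0.2 = 8
Step 2: 1.2 mL + 10.8 mL = 12 mL total → factor 12/1.2 = 10
Step 3: 0.1 mL brought to 0.2 mL → factor 0.2/0.1 = 2
Step 4: 160 μL brought to 3200 μL → factor 3200/160 = 20
Step 5: 1000 μL brought to 10 mL → factor 10000/1000 = 10
Dilution factor through solution 5 = 8 × 10 × 2 × 20 × 10 = 32000
[solution 5] = 2.40 mM / 32000 = 7.500 × 10^-5 mM = 75.0 nM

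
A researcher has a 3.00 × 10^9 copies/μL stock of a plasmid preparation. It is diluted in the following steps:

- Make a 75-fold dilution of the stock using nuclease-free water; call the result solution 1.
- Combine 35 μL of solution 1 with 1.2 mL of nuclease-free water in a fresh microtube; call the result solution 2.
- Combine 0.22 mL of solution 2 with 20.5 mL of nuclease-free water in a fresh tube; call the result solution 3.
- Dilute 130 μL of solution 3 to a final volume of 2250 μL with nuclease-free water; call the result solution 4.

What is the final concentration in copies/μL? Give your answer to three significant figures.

695 copies/μL

Step 1: 75-fold → factor 75
Step 2: 35 μL + 1.2 mL = 1235 μL total → factor 1235/35 = 35.286
Step 3: 0.22 mL + 20.5 mL = 20.72 mL total → factor 20.72/0.22 = 94.182
Step 4: 130 μL brought to 2250 μL → factor 2250/130 = 17.308
Overall dilution factor = 75 × 35.286 × 94.182 × 17.308 = 4.3139 × 10^6
Final = 3.00 × 10^9 copies/μL / 4.3139 × 10^6 = 695 copies/μL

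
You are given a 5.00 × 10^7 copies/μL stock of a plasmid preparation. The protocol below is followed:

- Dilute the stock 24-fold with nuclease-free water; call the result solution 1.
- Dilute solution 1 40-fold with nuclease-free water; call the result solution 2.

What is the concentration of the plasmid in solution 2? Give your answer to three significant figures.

Step 1: 24-fold → factor 24
Step 2: 40-fold → factor 40
Overall dilution factor = 24 × 40 = 960
Final = 5.00 × 10^7 copies/μL / 960 = 5.21 × 10^4 copies/μL

5.21 × 10^4 copies/μL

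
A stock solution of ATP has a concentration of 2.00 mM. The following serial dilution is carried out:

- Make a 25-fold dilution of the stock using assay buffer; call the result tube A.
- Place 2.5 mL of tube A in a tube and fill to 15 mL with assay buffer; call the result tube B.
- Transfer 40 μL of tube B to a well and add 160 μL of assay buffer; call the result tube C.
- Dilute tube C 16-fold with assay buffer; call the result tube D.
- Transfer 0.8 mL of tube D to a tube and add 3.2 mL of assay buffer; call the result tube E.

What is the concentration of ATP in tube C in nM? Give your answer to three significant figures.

2.67 × 10^3 nM

Step 1: 25-fold → factor 25
Step 2: 2.5 mL brought to 15 mL → factor 15/2.5 = 6
Step 3: 40 μL + 160 μL = 200 μL total → factor 200/40 = 5
Dilution factor through tube C = 25 × 6 × 5 = 750
[tube C] = 2.00 mM / 750 = 0.002667 mM = 2.67 × 10^3 nM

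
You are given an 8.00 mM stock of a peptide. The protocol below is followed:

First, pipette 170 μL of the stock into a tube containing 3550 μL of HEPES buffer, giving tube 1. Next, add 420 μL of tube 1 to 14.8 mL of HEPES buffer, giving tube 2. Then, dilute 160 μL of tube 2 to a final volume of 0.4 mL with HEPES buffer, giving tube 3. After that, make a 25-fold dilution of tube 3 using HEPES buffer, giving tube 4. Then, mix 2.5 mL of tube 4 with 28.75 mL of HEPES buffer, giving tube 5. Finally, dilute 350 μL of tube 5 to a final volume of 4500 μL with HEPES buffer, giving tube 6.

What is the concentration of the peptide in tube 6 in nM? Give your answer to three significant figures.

Step 1: 170 μL + 3550 μL = 3720 μL total → factor 3720/170 = 21.882
Step 2: 420 μL + 14.8 mL = 15220 μL total → factor 15220/420 = 36.238
Step 3: 160 μL brought to 0.4 mL → factor 400/160 = 2.5
Step 4: 25-fold → factor 25
Step 5: 2.5 mL + 28.75 mL = 31.25 mL total → factor 31.25/2.5 = 12.5
Step 6: 350 μL brought to 4500 μL → factor 4500/350 = 12.857
Overall dilution factor = 21.882 × 36.238 × 2.5 × 25 × 12.5 × 12.857 = 7.9651 × 10^6
Final = 8.00 mM / 7.9651 × 10^6 = 1.004 × 10^-6 mM = 1.00 nM

1.00 nM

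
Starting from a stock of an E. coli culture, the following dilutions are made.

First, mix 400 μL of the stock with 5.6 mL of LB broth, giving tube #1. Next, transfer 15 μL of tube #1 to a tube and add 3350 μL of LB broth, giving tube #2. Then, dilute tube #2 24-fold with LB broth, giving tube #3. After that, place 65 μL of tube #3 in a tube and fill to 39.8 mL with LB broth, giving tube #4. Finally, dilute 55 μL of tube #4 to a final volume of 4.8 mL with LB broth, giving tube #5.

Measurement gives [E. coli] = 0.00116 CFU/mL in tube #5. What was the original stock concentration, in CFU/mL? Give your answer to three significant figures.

Step 1: 400 μL + 5.6 mL = 6000 μL total → factor 6000/400 = 15
Step 2: 15 μL + 3350 μL = 3365 μL total → factor 3365/15 = 224.33
Step 3: 24-fold → factor 24
Step 4: 65 μL brought to 39.8 mL → factor 39800/65 = 612.31
Step 5: 55 μL brought to 4.8 mL → factor 4800/55 = 87.273
Overall dilution factor = 15 × 224.33 × 24 × 612.31 × 87.273 = 4.3156 × 10^9
Stock = 0.00116 CFU/mL × 4.3156 × 10^9 = 5.01 × 10^6 CFU/mL

5.01 × 10^6 CFU/mL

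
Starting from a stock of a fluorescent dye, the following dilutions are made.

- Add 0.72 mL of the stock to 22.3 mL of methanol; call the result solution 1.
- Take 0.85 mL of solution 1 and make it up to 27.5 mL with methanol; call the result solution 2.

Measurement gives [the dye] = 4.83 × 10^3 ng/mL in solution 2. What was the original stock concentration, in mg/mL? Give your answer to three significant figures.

Step 1: 0.72 mL + 22.3 mL = 23.02 mL total → factor 23.02/0.72 = 31.972
Step 2: 0.85 mL brought to 27.5 mL → factor 27.5/0.85 = 32.353
Overall dilution factor = 31.972 × 32.353 = 1034.4
Stock = 4.83 × 10^3 ng/mL × 1034.4 = 4.996 × 10^6 ng/mL = 5.00 mg/mL

5.00 mg/mL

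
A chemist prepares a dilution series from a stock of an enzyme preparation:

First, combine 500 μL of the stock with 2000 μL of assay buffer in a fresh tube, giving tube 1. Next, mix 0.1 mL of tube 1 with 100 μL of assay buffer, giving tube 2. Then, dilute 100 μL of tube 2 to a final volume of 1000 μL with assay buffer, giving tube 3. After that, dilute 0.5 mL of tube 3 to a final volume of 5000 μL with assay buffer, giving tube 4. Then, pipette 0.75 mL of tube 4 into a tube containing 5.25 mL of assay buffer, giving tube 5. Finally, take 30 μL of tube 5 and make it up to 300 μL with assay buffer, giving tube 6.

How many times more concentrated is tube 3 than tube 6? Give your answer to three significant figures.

Step 1: 500 μL + 2000 μL = 2500 μL total → factor 2500/500 = 5
Step 2: 0.1 mL + 100 μL = 0.2 mL total → factor 0.2/0.1 = 2
Step 3: 100 μL brought to 1000 μL → factor 1000/100 = 10
Step 4: 0.5 mL brought to 5000 μL → factor 5/0.5 = 10
Step 5: 0.75 mL + 5.25 mL = 6 mL total → factor 6/0.75 = 8
Step 6: 30 μL brought to 300 μL → factor 300/30 = 10
Dilution factor to tube 3 = 100; to tube 6 = 80000
[tube 3]/[tube 6] = (factor to tube 6)/(factor to tube 3) = 80000/100 = 800

800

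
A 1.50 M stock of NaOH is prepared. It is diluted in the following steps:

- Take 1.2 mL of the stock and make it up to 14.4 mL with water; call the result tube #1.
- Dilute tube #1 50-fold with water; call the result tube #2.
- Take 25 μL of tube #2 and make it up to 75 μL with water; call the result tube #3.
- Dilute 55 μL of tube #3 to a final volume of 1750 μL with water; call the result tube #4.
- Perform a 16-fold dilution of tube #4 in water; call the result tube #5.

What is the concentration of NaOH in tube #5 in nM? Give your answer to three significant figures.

1.64 × 10^3 nM

Step 1: 1.2 mL brought to 14.4 mL → factor 14.4/1.2 = 12
Step 2: 50-fold → factor 50
Step 3: 25 μL brought to 75 μL → factor 75/25 = 3
Step 4: 55 μL brought to 1750 μL → factor 1750/55 = 31.818
Step 5: 16-fold → factor 16
Overall dilution factor = 12 × 50 × 3 × 31.818 × 16 = 9.1636 × 10^5
Final = 1.50 M / 9.1636 × 10^5 = 1.637 × 10^-6 M = 1.64 × 10^3 nM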